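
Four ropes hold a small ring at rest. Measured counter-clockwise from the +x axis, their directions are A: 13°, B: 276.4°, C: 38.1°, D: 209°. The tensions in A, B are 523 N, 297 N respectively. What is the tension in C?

T_C ≈ 2650 N

Resolve: ΣF_x = 523 cos 13° + 297 cos 276.4° + T_C cos 38.1° + T_D cos 209° = 0.
        ΣF_y = 523 sin 13° + 297 sin 276.4° + T_C sin 38.1° + T_D sin 209° = 0.
The known terms sum to (542.7, -177.5) N, so 0.7869 T_C − 0.8746 T_D = -542.7 and 0.6170 T_C − 0.4848 T_D = 177.5.
Solving simultaneously: T_C = 2645 N, T_D = 3000 N.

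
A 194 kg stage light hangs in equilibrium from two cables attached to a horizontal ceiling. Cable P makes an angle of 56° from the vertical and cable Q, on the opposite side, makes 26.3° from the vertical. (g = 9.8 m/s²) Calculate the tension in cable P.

Angles from the horizontal: cable P is 90° − 56° = 34°, cable Q is 90° − 26.3° = 63.7°.
Weight W = 194 × 9.8 = 1901 N acts straight down.
Horizontal: T_P cos 34° = T_Q cos 63.7°  →  T_Q = 1.871 T_P.
Vertical: T_P sin 34° + T_Q sin 63.7° = 1901.
Substituting the horizontal relation into the vertical equation gives 2.237 T_P = 1901, so T_P = 850 N.

T_P ≈ 850 N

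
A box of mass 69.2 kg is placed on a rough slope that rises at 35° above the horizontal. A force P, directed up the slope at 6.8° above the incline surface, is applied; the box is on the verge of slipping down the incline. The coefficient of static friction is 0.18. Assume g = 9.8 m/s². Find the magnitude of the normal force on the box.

N ≈ 520 N

On the verge of sliding down the incline, friction equals μN and acts up the slope.
Perpendicular: N + P sin 6.8° = W cos 35° = 555.5 N.
Along incline: P cos 6.8° + μN = W sin 35° with W sin 35° = 389 N.
Solving the pair for P and N: P = 297.4 N, N = 520.3 N (and f = μN = 93.65 N).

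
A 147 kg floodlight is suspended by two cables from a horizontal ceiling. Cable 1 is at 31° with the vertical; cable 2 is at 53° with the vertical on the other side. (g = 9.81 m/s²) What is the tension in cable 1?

T_1 ≈ 1160 N

Angles from the horizontal: cable 1 is 90° − 31° = 59°, cable 2 is 90° − 53° = 37°.
Weight W = 147 × 9.81 = 1442 N acts straight down.
Horizontal: T_1 cos 59° = T_2 cos 37°  →  T_2 = 0.6449 T_1.
Vertical: T_1 sin 59° + T_2 sin 37° = 1442.
Substituting the horizontal relation into the vertical equation gives 1.245 T_1 = 1442, so T_1 = 1158 N.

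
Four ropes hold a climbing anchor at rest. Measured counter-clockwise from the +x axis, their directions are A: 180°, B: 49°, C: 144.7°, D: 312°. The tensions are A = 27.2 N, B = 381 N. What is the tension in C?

Resolve: ΣF_x = 27.2 cos 180° + 381 cos 49° + T_C cos 144.7° + T_D cos 312° = 0.
        ΣF_y = 27.2 sin 180° + 381 sin 49° + T_C sin 144.7° + T_D sin 312° = 0.
The known terms sum to (222.8, 287.5) N, so -0.8161 T_C + 0.6691 T_D = -222.8 and 0.5779 T_C − 0.7431 T_D = -287.5.
Solving simultaneously: T_C = 1628 N, T_D = 1653 N.

T_C ≈ 1630 N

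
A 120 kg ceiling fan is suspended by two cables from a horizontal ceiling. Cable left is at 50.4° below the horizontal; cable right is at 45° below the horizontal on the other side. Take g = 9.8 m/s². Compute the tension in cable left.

Weight W = 120 × 9.8 = 1176 N acts straight down.
Horizontal: T_left cos 50.4° = T_right cos 45°  →  T_right = 0.9015 T_left.
Vertical: T_left sin 50.4° + T_right sin 45° = 1176.
Substituting the horizontal relation into the vertical equation gives 1.408 T_left = 1176, so T_left = 835.3 N.

T_left ≈ 835 N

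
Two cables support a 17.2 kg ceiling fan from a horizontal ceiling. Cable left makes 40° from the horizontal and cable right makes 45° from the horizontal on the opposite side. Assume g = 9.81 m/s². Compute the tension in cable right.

T_right ≈ 130 N

Weight W = 17.2 × 9.81 = 168.7 N acts straight down.
Horizontal: T_left cos 40° = T_right cos 45°  →  T_left = 0.9231 T_right.
Vertical: T_left sin 40° + T_right sin 45° = 168.7.
Substituting the horizontal relation into the vertical equation gives 1.3 T_right = 168.7, so T_right = 129.7 N.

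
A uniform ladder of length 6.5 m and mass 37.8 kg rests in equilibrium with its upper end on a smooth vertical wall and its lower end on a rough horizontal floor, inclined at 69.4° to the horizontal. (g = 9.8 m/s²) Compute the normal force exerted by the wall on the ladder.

Torques about the foot: N_wall · 6.5 sin 69.4° = 37.8×9.8×3.25 cos 69.4° → N_wall = 69.62 N.

N_wall ≈ 69.6 N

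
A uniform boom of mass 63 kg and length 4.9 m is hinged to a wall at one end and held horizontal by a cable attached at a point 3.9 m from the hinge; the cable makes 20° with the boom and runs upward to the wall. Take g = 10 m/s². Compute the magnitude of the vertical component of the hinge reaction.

Take torques about the hinge: T sin 20° · 3.9 = 63×10×2.45 = 1543.5 N·m.
So T = 1543.5 / (0.3420 × 3.9) = 1157.2 N.
ΣF_y = 0: H_y = (63×10) − T sin 20° = 630 − 395.77 = 234.23 N.

|H_y| ≈ 234 N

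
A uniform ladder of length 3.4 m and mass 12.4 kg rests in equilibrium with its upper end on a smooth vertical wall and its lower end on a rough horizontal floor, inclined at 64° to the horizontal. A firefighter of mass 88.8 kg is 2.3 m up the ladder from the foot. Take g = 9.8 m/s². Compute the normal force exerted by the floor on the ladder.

ΣF_y = 0: N_floor = 12.4×9.8 + 88.8×9.8 = 991.76 N.

N_floor ≈ 992 N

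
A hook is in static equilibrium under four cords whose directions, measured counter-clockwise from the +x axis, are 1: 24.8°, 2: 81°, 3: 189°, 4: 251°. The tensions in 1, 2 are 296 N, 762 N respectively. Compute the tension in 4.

T_4 ≈ 912 N

Resolve: ΣF_x = 296 cos 24.8° + 762 cos 81° + T_3 cos 189° + T_4 cos 251° = 0.
        ΣF_y = 296 sin 24.8° + 762 sin 81° + T_3 sin 189° + T_4 sin 251° = 0.
The known terms sum to (387.9, 876.8) N, so -0.9877 T_3 − 0.3256 T_4 = -387.9 and -0.1564 T_3 − 0.9455 T_4 = -876.8.
Solving simultaneously: T_3 = 92.10 N, T_4 = 912.1 N.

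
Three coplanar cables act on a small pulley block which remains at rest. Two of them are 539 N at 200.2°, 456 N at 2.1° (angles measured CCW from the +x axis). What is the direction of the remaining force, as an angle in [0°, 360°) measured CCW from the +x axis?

Sum the known components: ΣF_x = -50.15 N, ΣF_y = -169.4 N.
For equilibrium the remaining force must supply (−ΣF_x, −ΣF_y) = (50.15, 169.4) N.
Magnitude = √((50.15)² + (169.4)²) = 176.7 N; direction = atan2(169.4, 50.15) = 73.5°.

θ ≈ 73.5°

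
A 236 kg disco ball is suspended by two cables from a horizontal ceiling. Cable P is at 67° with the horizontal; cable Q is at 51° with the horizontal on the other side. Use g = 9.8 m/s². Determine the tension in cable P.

Weight W = 236 × 9.8 = 2313 N acts straight down.
Horizontal: T_P cos 67° = T_Q cos 51°  →  T_Q = 0.6209 T_P.
Vertical: T_P sin 67° + T_Q sin 51° = 2313.
Substituting the horizontal relation into the vertical equation gives 1.403 T_P = 2313, so T_P = 1648 N.

T_P ≈ 1650 N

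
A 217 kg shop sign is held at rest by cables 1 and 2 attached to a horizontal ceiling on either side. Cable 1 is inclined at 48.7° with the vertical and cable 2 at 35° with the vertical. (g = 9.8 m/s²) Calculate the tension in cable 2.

T_2 ≈ 1610 N

Angles from the horizontal: cable 1 is 90° − 48.7° = 41.3°, cable 2 is 90° − 35° = 55°.
Weight W = 217 × 9.8 = 2127 N acts straight down.
Horizontal: T_1 cos 41.3° = T_2 cos 55°  →  T_1 = 0.7635 T_2.
Vertical: T_1 sin 41.3° + T_2 sin 55° = 2127.
Substituting the horizontal relation into the vertical equation gives 1.323 T_2 = 2127, so T_2 = 1607 N.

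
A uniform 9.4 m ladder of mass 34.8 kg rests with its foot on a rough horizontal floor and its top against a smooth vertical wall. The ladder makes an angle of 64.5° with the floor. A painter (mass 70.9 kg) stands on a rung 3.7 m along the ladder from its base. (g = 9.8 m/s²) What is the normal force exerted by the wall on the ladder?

Torques about the foot: N_wall · 9.4 sin 64.5° = 34.8×9.8×4.7 cos 64.5° + 70.9×9.8×3.7 cos 64.5° → N_wall = 211.78 N.

N_wall ≈ 212 N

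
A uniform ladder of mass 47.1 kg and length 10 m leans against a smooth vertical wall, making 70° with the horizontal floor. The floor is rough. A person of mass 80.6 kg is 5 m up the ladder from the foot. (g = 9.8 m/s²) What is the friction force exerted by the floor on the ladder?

f ≈ 228 N

Torques about the foot: N_wall · 10 sin 70° = 47.1×9.8×5 cos 70° + 80.6×9.8×5 cos 70° → N_wall = 227.75 N.
ΣF_x = 0: f_floor = N_wall = 227.75 N.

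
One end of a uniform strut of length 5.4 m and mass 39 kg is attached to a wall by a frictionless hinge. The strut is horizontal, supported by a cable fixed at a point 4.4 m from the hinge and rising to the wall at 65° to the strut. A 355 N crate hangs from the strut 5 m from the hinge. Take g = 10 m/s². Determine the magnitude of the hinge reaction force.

Take torques about the hinge: T sin 65° · 4.4 = 39×10×2.7 + 355×5 = 2828 N·m.
So T = 2828 / (0.9063 × 4.4) = 709.17 N.
ΣF_x = 0: H_x = T cos 65° = 299.71 N.
ΣF_y = 0: H_y = (39×10 + 355) − T sin 65° = 745 − 642.73 = 102.27 N.
|H| = √(H_x² + H_y²) = √((299.71)² + (102.27)²) = 316.68 N.

|H| ≈ 317 N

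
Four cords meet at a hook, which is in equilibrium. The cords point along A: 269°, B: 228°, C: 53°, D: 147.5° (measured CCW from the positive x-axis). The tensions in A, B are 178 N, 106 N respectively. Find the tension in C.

Resolve: ΣF_x = 178 cos 269° + 106 cos 228° + T_C cos 53° + T_D cos 147.5° = 0.
        ΣF_y = 178 sin 269° + 106 sin 228° + T_C sin 53° + T_D sin 147.5° = 0.
The known terms sum to (-74.03, -256.7) N, so 0.6018 T_C − 0.8434 T_D = 74.03 and 0.7986 T_C + 0.5373 T_D = 256.7.
Solving simultaneously: T_C = 257.1 N, T_D = 95.68 N.

T_C ≈ 257 N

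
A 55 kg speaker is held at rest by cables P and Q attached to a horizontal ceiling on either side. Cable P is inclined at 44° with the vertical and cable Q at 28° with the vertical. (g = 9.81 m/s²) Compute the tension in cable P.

T_P ≈ 266 N

Angles from the horizontal: cable P is 90° − 44° = 46°, cable Q is 90° − 28° = 62°.
Weight W = 55 × 9.81 = 539.6 N acts straight down.
Horizontal: T_P cos 46° = T_Q cos 62°  →  T_Q = 1.48 T_P.
Vertical: T_P sin 46° + T_Q sin 62° = 539.6.
Substituting the horizontal relation into the vertical equation gives 2.026 T_P = 539.6, so T_P = 266.3 N.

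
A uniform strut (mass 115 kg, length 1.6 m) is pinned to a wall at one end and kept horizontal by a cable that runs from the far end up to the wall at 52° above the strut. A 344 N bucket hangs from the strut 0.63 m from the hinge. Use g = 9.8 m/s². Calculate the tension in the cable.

T ≈ 887 N

Take torques about the hinge: T sin 52° · 1.6 = 115×9.8×0.8 + 344×0.63 = 1118.3 N·m.
So T = 1118.3 / (0.7880 × 1.6) = 886.98 N.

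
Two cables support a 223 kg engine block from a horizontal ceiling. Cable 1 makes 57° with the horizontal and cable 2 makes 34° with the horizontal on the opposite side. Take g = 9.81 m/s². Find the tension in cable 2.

Weight W = 223 × 9.81 = 2188 N acts straight down.
Horizontal: T_1 cos 57° = T_2 cos 34°  →  T_1 = 1.522 T_2.
Vertical: T_1 sin 57° + T_2 sin 34° = 2188.
Substituting the horizontal relation into the vertical equation gives 1.836 T_2 = 2188, so T_2 = 1192 N.

T_2 ≈ 1190 N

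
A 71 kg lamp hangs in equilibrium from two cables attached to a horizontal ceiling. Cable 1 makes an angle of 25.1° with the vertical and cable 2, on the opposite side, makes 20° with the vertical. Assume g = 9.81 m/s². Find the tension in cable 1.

Angles from the horizontal: cable 1 is 90° − 25.1° = 64.9°, cable 2 is 90° − 20° = 70°.
Weight W = 71 × 9.81 = 696.5 N acts straight down.
Horizontal: T_1 cos 64.9° = T_2 cos 70°  →  T_2 = 1.24 T_1.
Vertical: T_1 sin 64.9° + T_2 sin 70° = 696.5.
Substituting the horizontal relation into the vertical equation gives 2.071 T_1 = 696.5, so T_1 = 336.3 N.

T_1 ≈ 336 N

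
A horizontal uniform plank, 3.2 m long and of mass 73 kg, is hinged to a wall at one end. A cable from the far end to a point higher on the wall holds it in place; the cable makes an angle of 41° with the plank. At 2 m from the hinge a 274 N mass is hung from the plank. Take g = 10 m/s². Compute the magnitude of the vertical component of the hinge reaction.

|H_y| ≈ 468 N

Take torques about the hinge: T sin 41° · 3.2 = 73×10×1.6 + 274×2 = 1716 N·m.
So T = 1716 / (0.6561 × 3.2) = 817.38 N.
ΣF_y = 0: H_y = (73×10 + 274) − T sin 41° = 1004 − 536.25 = 467.75 N.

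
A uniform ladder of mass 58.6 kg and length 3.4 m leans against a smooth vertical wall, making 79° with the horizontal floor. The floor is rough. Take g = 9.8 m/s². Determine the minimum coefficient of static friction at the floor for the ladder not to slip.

ΣF_y = 0: N_floor = 58.6×9.8 = 574.28 N.
Torques about the foot: N_wall · 3.4 sin 79° = 58.6×9.8×1.7 cos 79° → N_wall = 55.814 N.
ΣF_x = 0: f_floor = N_wall = 55.814 N.
μ_min = f_floor / N_floor = 55.814 / 574.28 = 0.09719.

μ_min ≈ 0.0972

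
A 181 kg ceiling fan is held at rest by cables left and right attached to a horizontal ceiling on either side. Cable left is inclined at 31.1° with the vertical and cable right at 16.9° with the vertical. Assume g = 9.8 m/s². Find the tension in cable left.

T_left ≈ 694 N

Angles from the horizontal: cable left is 90° − 31.1° = 58.9°, cable right is 90° − 16.9° = 73.1°.
Weight W = 181 × 9.8 = 1774 N acts straight down.
Horizontal: T_left cos 58.9° = T_right cos 73.1°  →  T_right = 1.777 T_left.
Vertical: T_left sin 58.9° + T_right sin 73.1° = 1774.
Substituting the horizontal relation into the vertical equation gives 2.556 T_left = 1774, so T_left = 693.9 N.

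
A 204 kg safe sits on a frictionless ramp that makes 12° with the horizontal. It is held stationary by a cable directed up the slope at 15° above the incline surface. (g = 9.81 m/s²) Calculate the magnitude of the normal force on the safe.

Take axes along and perpendicular to the incline. Weight components: W sin 12° = 416.1 N down-slope, W cos 12° = 1958 N into the surface.
Along incline: T cos 15° = W sin 12° → T = 430.8 N.
Perpendicular: N = W cos 12° − T sin 15° = 1846 N.

N ≈ 1850 N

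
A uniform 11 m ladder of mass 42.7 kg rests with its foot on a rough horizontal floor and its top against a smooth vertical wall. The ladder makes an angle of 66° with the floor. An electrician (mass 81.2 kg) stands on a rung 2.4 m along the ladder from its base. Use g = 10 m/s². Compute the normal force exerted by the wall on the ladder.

Torques about the foot: N_wall · 11 sin 66° = 42.7×10×5.5 cos 66° + 81.2×10×2.4 cos 66° → N_wall = 173.93 N.

N_wall ≈ 174 N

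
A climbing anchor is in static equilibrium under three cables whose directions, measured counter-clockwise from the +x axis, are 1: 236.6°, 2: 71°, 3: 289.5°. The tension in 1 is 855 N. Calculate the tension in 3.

T_3 ≈ 342 N

Resolve: ΣF_x = 855 cos 236.6° + T_2 cos 71° + T_3 cos 289.5° = 0.
        ΣF_y = 855 sin 236.6° + T_2 sin 71° + T_3 sin 289.5° = 0.
The known terms sum to (-470.7, -713.8) N, so 0.3256 T_2 + 0.3338 T_3 = 470.7 and 0.9455 T_2 − 0.9426 T_3 = 713.8.
Solving simultaneously: T_2 = 1095 N, T_3 = 341.6 N.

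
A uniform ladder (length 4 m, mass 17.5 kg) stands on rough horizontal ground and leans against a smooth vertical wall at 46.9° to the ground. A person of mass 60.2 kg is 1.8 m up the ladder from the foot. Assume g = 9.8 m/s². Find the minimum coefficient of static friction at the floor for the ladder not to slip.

μ_min ≈ 0.432

ΣF_y = 0: N_floor = 17.5×9.8 + 60.2×9.8 = 761.46 N.
Torques about the foot: N_wall · 4 sin 46.9° = 17.5×9.8×2 cos 46.9° + 60.2×9.8×1.8 cos 46.9° → N_wall = 328.68 N.
ΣF_x = 0: f_floor = N_wall = 328.68 N.
μ_min = f_floor / N_floor = 328.68 / 761.46 = 0.4316.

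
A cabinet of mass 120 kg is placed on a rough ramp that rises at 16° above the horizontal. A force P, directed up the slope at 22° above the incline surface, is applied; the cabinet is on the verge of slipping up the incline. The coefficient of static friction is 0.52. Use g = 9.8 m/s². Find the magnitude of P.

P ≈ 813 N

On the verge of sliding up the incline, friction equals μN and acts down the slope.
Perpendicular: N + P sin 22° = W cos 16° = 1130 N.
Along incline: P cos 22° = W sin 16° + μN  with W sin 16° = 324.1 N.
Solving the pair for P and N: P = 812.8 N, N = 826 N (and f = μN = 429.5 N).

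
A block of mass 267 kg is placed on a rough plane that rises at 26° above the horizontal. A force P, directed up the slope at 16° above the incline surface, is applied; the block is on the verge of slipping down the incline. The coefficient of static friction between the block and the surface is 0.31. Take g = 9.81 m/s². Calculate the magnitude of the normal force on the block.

On the verge of sliding down the incline, friction equals μN and acts up the slope.
Perpendicular: N + P sin 16° = W cos 26° = 2354 N.
Along incline: P cos 16° + μN = W sin 26° with W sin 26° = 1148 N.
Solving the pair for P and N: P = 477.7 N, N = 2223 N (and f = μN = 689 N).

N ≈ 2220 N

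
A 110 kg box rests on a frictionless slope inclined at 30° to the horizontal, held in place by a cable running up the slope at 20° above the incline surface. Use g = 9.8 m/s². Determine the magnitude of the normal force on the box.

Take axes along and perpendicular to the incline. Weight components: W sin 30° = 539 N down-slope, W cos 30° = 933.6 N into the surface.
Along incline: T cos 20° = W sin 30° → T = 573.6 N.
Perpendicular: N = W cos 30° − T sin 20° = 737.4 N.

N ≈ 737 N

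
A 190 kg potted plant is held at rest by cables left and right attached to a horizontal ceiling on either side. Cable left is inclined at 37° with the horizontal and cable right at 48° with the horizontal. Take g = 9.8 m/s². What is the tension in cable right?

T_right ≈ 1490 N

Weight W = 190 × 9.8 = 1862 N acts straight down.
Horizontal: T_left cos 37° = T_right cos 48°  →  T_left = 0.8378 T_right.
Vertical: T_left sin 37° + T_right sin 48° = 1862.
Substituting the horizontal relation into the vertical equation gives 1.247 T_right = 1862, so T_right = 1493 N.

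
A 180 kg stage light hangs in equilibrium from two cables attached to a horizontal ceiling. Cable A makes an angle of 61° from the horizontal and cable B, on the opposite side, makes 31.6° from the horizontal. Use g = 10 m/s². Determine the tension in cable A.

T_A ≈ 1530 N

Weight W = 180 × 10 = 1800 N acts straight down.
Horizontal: T_A cos 61° = T_B cos 31.6°  →  T_B = 0.5692 T_A.
Vertical: T_A sin 61° + T_B sin 31.6° = 1800.
Substituting the horizontal relation into the vertical equation gives 1.173 T_A = 1800, so T_A = 1535 N.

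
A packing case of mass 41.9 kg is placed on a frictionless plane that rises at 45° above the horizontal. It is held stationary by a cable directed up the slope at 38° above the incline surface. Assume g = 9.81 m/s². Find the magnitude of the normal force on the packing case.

N ≈ 63.6 N

Take axes along and perpendicular to the incline. Weight components: W sin 45° = 290.6 N down-slope, W cos 45° = 290.6 N into the surface.
Along incline: T cos 38° = W sin 45° → T = 368.8 N.
Perpendicular: N = W cos 45° − T sin 38° = 63.57 N.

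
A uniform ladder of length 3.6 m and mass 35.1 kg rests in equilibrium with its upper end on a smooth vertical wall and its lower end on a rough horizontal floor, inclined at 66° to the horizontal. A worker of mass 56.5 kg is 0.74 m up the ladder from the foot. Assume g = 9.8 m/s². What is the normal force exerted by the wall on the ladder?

N_wall ≈ 127 N

Torques about the foot: N_wall · 3.6 sin 66° = 35.1×9.8×1.8 cos 66° + 56.5×9.8×0.74 cos 66° → N_wall = 127.25 N.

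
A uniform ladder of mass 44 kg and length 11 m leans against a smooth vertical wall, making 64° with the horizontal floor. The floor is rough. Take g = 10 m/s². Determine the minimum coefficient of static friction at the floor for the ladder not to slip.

μ_min ≈ 0.244

ΣF_y = 0: N_floor = 44×10 = 440 N.
Torques about the foot: N_wall · 11 sin 64° = 44×10×5.5 cos 64° → N_wall = 107.3 N.
ΣF_x = 0: f_floor = N_wall = 107.3 N.
μ_min = f_floor / N_floor = 107.3 / 440 = 0.2439.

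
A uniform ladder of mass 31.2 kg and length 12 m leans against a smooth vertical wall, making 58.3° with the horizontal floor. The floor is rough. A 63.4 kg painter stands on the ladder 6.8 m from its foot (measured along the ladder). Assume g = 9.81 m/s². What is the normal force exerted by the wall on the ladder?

N_wall ≈ 312 N

Torques about the foot: N_wall · 12 sin 58.3° = 31.2×9.81×6 cos 58.3° + 63.4×9.81×6.8 cos 58.3° → N_wall = 312.19 N.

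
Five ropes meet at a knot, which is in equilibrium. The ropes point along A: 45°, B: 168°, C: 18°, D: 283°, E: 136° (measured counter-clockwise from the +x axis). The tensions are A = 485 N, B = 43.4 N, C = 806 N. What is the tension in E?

T_E ≈ 2160 N

Resolve: ΣF_x = 485 cos 45° + 43.4 cos 168° + 806 cos 18° + T_D cos 283° + T_E cos 136° = 0.
        ΣF_y = 485 sin 45° + 43.4 sin 168° + 806 sin 18° + T_D sin 283° + T_E sin 136° = 0.
The known terms sum to (1067, 601) N, so 0.2250 T_D − 0.7193 T_E = -1067 and -0.9744 T_D + 0.6947 T_E = -601.
Solving simultaneously: T_D = 2155 N, T_E = 2157 N.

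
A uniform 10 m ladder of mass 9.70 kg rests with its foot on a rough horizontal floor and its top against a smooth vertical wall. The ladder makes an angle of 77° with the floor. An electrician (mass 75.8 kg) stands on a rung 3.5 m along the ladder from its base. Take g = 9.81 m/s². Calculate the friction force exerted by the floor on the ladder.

f ≈ 71.1 N

Torques about the foot: N_wall · 10 sin 77° = 9.70×9.81×5 cos 77° + 75.8×9.81×3.5 cos 77° → N_wall = 71.07 N.
ΣF_x = 0: f_floor = N_wall = 71.07 N.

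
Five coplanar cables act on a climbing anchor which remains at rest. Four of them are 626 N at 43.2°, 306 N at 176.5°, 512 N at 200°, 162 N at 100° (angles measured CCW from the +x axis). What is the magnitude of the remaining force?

Sum the known components: ΣF_x = -358.3 N, ΣF_y = 431.6 N.
For equilibrium the remaining force must supply (−ΣF_x, −ΣF_y) = (358.3, -431.6) N.
Magnitude = √((358.3)² + (-431.6)²) = 561 N; direction = atan2(-431.6, 358.3) = 309.7°.

F ≈ 561 N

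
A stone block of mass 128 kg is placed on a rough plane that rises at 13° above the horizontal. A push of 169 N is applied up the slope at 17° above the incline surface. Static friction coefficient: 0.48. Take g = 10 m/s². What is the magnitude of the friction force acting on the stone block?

f ≈ 126 N

Axes along / perpendicular to the incline. W sin 13° = 287.9 N down-slope; W cos 13° = 1247 N into the surface.
Perpendicular: N = W cos 13° − P sin 17° = 1247 − 49.41 = 1198 N.
Along incline: P cos 17° + f = W sin 13° (friction acts up-slope) → f = 287.9 − 161.6 = 126.3 N.
|f| = 126.3 N ≤ μN = 574.9 N, so the stone block is indeed static.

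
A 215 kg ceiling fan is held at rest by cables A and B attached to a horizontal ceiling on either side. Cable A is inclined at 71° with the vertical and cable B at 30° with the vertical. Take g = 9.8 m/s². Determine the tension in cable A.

T_A ≈ 1070 N

Angles from the horizontal: cable A is 90° − 71° = 19°, cable B is 90° − 30° = 60°.
Weight W = 215 × 9.8 = 2107 N acts straight down.
Horizontal: T_A cos 19° = T_B cos 60°  →  T_B = 1.891 T_A.
Vertical: T_A sin 19° + T_B sin 60° = 2107.
Substituting the horizontal relation into the vertical equation gives 1.963 T_A = 2107, so T_A = 1073 N.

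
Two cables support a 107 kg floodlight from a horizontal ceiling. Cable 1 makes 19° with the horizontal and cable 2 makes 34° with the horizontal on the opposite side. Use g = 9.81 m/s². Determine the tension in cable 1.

T_1 ≈ 1090 N

Weight W = 107 × 9.81 = 1050 N acts straight down.
Horizontal: T_1 cos 19° = T_2 cos 34°  →  T_2 = 1.141 T_1.
Vertical: T_1 sin 19° + T_2 sin 34° = 1050.
Substituting the horizontal relation into the vertical equation gives 0.9633 T_1 = 1050, so T_1 = 1090 N.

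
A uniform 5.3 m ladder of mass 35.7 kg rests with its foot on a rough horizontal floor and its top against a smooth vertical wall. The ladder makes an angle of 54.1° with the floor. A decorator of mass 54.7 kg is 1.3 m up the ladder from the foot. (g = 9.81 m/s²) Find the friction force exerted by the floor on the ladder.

f ≈ 222 N

Torques about the foot: N_wall · 5.3 sin 54.1° = 35.7×9.81×2.65 cos 54.1° + 54.7×9.81×1.3 cos 54.1° → N_wall = 222.03 N.
ΣF_x = 0: f_floor = N_wall = 222.03 N.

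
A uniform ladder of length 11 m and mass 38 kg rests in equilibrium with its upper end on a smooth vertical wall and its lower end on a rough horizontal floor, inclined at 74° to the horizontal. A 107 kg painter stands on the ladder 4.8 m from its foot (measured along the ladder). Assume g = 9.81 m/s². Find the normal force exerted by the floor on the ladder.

N_floor ≈ 1420 N

ΣF_y = 0: N_floor = 38×9.81 + 107×9.81 = 1422.5 N.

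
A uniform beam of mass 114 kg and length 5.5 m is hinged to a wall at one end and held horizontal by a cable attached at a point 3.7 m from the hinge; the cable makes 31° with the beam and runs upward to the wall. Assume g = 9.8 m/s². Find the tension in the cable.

Take torques about the hinge: T sin 31° · 3.7 = 114×9.8×2.75 = 3072.3 N·m.
So T = 3072.3 / (0.5150 × 3.7) = 1612.2 N.

T ≈ 1610 N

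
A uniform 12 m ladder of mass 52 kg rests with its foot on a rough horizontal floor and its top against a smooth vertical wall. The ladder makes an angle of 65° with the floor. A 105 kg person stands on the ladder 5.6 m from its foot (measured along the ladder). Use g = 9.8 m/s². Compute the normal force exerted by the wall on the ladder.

N_wall ≈ 343 N

Torques about the foot: N_wall · 12 sin 65° = 52×9.8×6 cos 65° + 105×9.8×5.6 cos 65° → N_wall = 342.74 N.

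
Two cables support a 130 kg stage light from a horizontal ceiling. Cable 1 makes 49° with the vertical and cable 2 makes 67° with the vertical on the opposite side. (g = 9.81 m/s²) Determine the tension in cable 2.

Angles from the horizontal: cable 1 is 90° − 49° = 41°, cable 2 is 90° − 67° = 23°.
Weight W = 130 × 9.81 = 1275 N acts straight down.
Horizontal: T_1 cos 41° = T_2 cos 23°  →  T_1 = 1.22 T_2.
Vertical: T_1 sin 41° + T_2 sin 23° = 1275.
Substituting the horizontal relation into the vertical equation gives 1.191 T_2 = 1275, so T_2 = 1071 N.

T_2 ≈ 1070 N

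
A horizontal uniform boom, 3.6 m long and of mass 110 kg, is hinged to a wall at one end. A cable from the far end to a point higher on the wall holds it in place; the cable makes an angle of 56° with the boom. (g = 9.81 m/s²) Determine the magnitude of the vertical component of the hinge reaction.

Take torques about the hinge: T sin 56° · 3.6 = 110×9.81×1.8 = 1942.4 N·m.
So T = 1942.4 / (0.8290 × 3.6) = 650.81 N.
ΣF_y = 0: H_y = (110×9.81) − T sin 56° = 1079.1 − 539.55 = 539.55 N.

|H_y| ≈ 540 N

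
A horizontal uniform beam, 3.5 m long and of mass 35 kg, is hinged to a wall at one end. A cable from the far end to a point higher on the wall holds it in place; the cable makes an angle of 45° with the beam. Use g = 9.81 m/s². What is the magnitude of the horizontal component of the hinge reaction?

H_x ≈ 172 N

Take torques about the hinge: T sin 45° · 3.5 = 35×9.81×1.75 = 600.86 N·m.
So T = 600.86 / (0.7071 × 3.5) = 242.79 N.
ΣF_x = 0: H_x = T cos 45° = 171.68 N.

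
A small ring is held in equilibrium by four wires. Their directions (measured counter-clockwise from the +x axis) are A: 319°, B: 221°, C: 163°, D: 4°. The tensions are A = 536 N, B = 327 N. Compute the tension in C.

Resolve: ΣF_x = 536 cos 319° + 327 cos 221° + T_C cos 163° + T_D cos 4° = 0.
        ΣF_y = 536 sin 319° + 327 sin 221° + T_C sin 163° + T_D sin 4° = 0.
The known terms sum to (157.7, -566.2) N, so -0.9563 T_C + 0.9976 T_D = -157.7 and 0.2924 T_C + 0.0698 T_D = 566.2.
Solving simultaneously: T_C = 1607 N, T_D = 1382 N.

T_C ≈ 1610 N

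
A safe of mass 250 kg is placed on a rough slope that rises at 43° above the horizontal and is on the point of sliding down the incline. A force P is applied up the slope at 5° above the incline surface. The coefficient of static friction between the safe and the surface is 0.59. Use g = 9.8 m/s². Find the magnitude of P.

On the verge of sliding down the incline, friction equals μN and acts up the slope.
Perpendicular: N + P sin 5° = W cos 43° = 1792 N.
Along incline: P cos 5° + μN = W sin 43° with W sin 43° = 1671 N.
Solving the pair for P and N: P = 649.6 N, N = 1735 N (and f = μN = 1024 N).

P ≈ 650 N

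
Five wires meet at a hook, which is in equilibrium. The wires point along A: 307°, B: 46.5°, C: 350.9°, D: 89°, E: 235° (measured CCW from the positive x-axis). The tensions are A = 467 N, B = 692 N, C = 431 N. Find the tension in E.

T_E ≈ 2110 N

Resolve: ΣF_x = 467 cos 307° + 692 cos 46.5° + 431 cos 350.9° + T_D cos 89° + T_E cos 235° = 0.
        ΣF_y = 467 sin 307° + 692 sin 46.5° + 431 sin 350.9° + T_D sin 89° + T_E sin 235° = 0.
The known terms sum to (1183, 60.83) N, so 0.0175 T_D − 0.5736 T_E = -1183 and 0.9998 T_D − 0.8192 T_E = -60.83.
Solving simultaneously: T_D = 1671 N, T_E = 2113 N.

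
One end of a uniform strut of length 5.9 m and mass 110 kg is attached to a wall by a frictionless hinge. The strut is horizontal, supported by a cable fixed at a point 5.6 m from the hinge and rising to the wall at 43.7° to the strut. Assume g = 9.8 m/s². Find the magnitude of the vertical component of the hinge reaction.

Take torques about the hinge: T sin 43.7° · 5.6 = 110×9.8×2.95 = 3180.1 N·m.
So T = 3180.1 / (0.6909 × 5.6) = 821.96 N.
ΣF_y = 0: H_y = (110×9.8) − T sin 43.7° = 1078 − 567.88 = 510.12 N.

|H_y| ≈ 510 N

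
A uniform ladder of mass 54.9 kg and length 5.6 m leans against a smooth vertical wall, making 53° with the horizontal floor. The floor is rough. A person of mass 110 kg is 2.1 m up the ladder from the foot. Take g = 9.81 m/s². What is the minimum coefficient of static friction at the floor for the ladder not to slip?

ΣF_y = 0: N_floor = 54.9×9.81 + 110×9.81 = 1617.7 N.
Torques about the foot: N_wall · 5.6 sin 53° = 54.9×9.81×2.8 cos 53° + 110×9.81×2.1 cos 53° → N_wall = 507.86 N.
ΣF_x = 0: f_floor = N_wall = 507.86 N.
μ_min = f_floor / N_floor = 507.86 / 1617.7 = 0.3139.

μ_min ≈ 0.314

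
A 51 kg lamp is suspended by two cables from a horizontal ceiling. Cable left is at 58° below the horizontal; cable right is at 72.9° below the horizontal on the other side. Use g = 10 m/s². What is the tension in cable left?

T_left ≈ 198 N

Weight W = 51 × 10 = 510 N acts straight down.
Horizontal: T_left cos 58° = T_right cos 72.9°  →  T_right = 1.802 T_left.
Vertical: T_left sin 58° + T_right sin 72.9° = 510.
Substituting the horizontal relation into the vertical equation gives 2.571 T_left = 510, so T_left = 198.4 N.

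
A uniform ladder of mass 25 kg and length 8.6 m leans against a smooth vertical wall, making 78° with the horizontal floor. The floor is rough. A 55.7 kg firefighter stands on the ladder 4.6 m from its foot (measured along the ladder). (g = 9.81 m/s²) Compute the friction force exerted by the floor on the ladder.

Torques about the foot: N_wall · 8.6 sin 78° = 25×9.81×4.3 cos 78° + 55.7×9.81×4.6 cos 78° → N_wall = 88.189 N.
ΣF_x = 0: f_floor = N_wall = 88.189 N.

f ≈ 88.2 N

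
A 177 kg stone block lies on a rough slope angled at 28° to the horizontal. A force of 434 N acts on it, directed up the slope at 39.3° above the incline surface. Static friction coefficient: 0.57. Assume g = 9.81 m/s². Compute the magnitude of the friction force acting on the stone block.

Axes along / perpendicular to the incline. W sin 28° = 815.2 N down-slope; W cos 28° = 1533 N into the surface.
Perpendicular: N = W cos 28° − P sin 39.3° = 1533 − 274.9 = 1258 N.
Along incline: P cos 39.3° + f = W sin 28° (friction acts up-slope) → f = 815.2 − 335.8 = 479.3 N.
|f| = 479.3 N ≤ μN = 717.2 N, so the stone block is indeed static.

f ≈ 479 N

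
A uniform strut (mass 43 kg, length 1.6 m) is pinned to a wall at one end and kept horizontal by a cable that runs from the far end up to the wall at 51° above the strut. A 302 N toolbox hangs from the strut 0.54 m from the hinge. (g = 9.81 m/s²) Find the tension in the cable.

Take torques about the hinge: T sin 51° · 1.6 = 43×9.81×0.8 + 302×0.54 = 500.54 N·m.
So T = 500.54 / (0.7771 × 1.6) = 402.55 N.

T ≈ 403 N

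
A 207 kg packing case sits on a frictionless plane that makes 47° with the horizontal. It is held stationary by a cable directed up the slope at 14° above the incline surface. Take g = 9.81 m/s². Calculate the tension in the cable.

T ≈ 1530 N

Take axes along and perpendicular to the incline. Weight components: W sin 47° = 1485 N down-slope, W cos 47° = 1385 N into the surface.
Along incline: T cos 14° = W sin 47° → T = 1531 N.
Perpendicular: N = W cos 47° − T sin 14° = 1015 N.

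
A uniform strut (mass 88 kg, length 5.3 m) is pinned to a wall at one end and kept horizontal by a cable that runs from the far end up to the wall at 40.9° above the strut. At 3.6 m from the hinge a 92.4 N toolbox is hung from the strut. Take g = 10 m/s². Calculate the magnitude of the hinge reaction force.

Take torques about the hinge: T sin 40.9° · 5.3 = 88×10×2.65 + 92.4×3.6 = 2664.6 N·m.
So T = 2664.6 / (0.6547 × 5.3) = 767.88 N.
ΣF_x = 0: H_x = T cos 40.9° = 580.4 N.
ΣF_y = 0: H_y = (88×10 + 92.4) − T sin 40.9° = 972.4 − 502.76 = 469.64 N.
|H| = √(H_x² + H_y²) = √((580.4)² + (469.64)²) = 746.61 N.

|H| ≈ 747 N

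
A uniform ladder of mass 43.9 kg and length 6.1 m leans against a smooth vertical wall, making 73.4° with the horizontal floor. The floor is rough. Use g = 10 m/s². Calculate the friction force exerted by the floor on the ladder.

f ≈ 65.4 N

Torques about the foot: N_wall · 6.1 sin 73.4° = 43.9×10×3.05 cos 73.4° → N_wall = 65.436 N.
ΣF_x = 0: f_floor = N_wall = 65.436 N.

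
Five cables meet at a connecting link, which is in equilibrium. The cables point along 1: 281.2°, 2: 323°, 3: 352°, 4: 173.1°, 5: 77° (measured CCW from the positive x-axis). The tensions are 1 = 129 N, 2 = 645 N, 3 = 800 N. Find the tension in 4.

T_4 ≈ 1450 N

Resolve: ΣF_x = 129 cos 281.2° + 645 cos 323° + 800 cos 352° + T_4 cos 173.1° + T_5 cos 77° = 0.
        ΣF_y = 129 sin 281.2° + 645 sin 323° + 800 sin 352° + T_4 sin 173.1° + T_5 sin 77° = 0.
The known terms sum to (1332, -626.1) N, so -0.9928 T_4 + 0.2250 T_5 = -1332 and 0.1201 T_4 + 0.9744 T_5 = 626.1.
Solving simultaneously: T_4 = 1447 N, T_5 = 464.1 N.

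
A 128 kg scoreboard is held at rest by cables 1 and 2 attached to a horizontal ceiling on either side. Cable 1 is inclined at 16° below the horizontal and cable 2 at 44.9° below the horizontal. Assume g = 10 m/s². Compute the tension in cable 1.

Weight W = 128 × 10 = 1280 N acts straight down.
Horizontal: T_1 cos 16° = T_2 cos 44.9°  →  T_2 = 1.357 T_1.
Vertical: T_1 sin 16° + T_2 sin 44.9° = 1280.
Substituting the horizontal relation into the vertical equation gives 1.234 T_1 = 1280, so T_1 = 1038 N.

T_1 ≈ 1040 N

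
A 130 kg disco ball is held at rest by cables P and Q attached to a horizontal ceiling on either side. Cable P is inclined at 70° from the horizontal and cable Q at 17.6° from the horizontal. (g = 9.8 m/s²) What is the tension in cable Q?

T_Q ≈ 436 N

Weight W = 130 × 9.8 = 1274 N acts straight down.
Horizontal: T_P cos 70° = T_Q cos 17.6°  →  T_P = 2.787 T_Q.
Vertical: T_P sin 70° + T_Q sin 17.6° = 1274.
Substituting the horizontal relation into the vertical equation gives 2.921 T_Q = 1274, so T_Q = 436.1 N.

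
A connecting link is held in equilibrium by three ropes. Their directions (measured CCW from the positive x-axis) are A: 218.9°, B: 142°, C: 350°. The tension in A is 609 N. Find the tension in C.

Resolve: ΣF_x = 609 cos 218.9° + T_B cos 142° + T_C cos 350° = 0.
        ΣF_y = 609 sin 218.9° + T_B sin 142° + T_C sin 350° = 0.
The known terms sum to (-474, -382.4) N, so -0.7880 T_B + 0.9848 T_C = 474 and 0.6157 T_B − 0.1736 T_C = 382.4.
Solving simultaneously: T_B = 977.5 N, T_C = 1263 N.

T_C ≈ 1260 N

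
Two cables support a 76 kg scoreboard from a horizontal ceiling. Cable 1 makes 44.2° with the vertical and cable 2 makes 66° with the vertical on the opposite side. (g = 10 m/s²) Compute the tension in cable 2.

T_2 ≈ 565 N

Angles from the horizontal: cable 1 is 90° − 44.2° = 45.8°, cable 2 is 90° − 66° = 24°.
Weight W = 76 × 10 = 760 N acts straight down.
Horizontal: T_1 cos 45.8° = T_2 cos 24°  →  T_1 = 1.31 T_2.
Vertical: T_1 sin 45.8° + T_2 sin 24° = 760.
Substituting the horizontal relation into the vertical equation gives 1.346 T_2 = 760, so T_2 = 564.6 N.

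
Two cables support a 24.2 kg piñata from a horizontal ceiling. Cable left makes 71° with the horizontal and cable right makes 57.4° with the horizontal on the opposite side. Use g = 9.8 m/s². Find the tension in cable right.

T_right ≈ 98.5 N

Weight W = 24.2 × 9.8 = 237.2 N acts straight down.
Horizontal: T_left cos 71° = T_right cos 57.4°  →  T_left = 1.655 T_right.
Vertical: T_left sin 71° + T_right sin 57.4° = 237.2.
Substituting the horizontal relation into the vertical equation gives 2.407 T_right = 237.2, so T_right = 98.52 N.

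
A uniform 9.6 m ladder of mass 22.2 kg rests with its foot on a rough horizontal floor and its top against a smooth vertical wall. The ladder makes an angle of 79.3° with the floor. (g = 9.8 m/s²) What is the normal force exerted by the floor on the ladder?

ΣF_y = 0: N_floor = 22.2×9.8 = 217.56 N.

N_floor ≈ 218 N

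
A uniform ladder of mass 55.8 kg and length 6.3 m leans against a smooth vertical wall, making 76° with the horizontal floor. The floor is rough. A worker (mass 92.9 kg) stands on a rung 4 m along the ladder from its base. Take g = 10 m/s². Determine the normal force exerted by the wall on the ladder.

N_wall ≈ 217 N

Torques about the foot: N_wall · 6.3 sin 76° = 55.8×10×3.15 cos 76° + 92.9×10×4 cos 76° → N_wall = 216.63 N.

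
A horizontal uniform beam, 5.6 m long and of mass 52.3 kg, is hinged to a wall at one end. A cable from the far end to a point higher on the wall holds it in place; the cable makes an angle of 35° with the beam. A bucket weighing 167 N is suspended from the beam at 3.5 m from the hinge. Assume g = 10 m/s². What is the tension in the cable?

T ≈ 638 N

Take torques about the hinge: T sin 35° · 5.6 = 52.3×10×2.8 + 167×3.5 = 2048.9 N·m.
So T = 2048.9 / (0.5736 × 5.6) = 637.88 N.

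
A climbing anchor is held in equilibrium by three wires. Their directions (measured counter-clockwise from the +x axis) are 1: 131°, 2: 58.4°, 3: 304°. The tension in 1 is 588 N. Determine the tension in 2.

Resolve: ΣF_x = 588 cos 131° + T_2 cos 58.4° + T_3 cos 304° = 0.
        ΣF_y = 588 sin 131° + T_2 sin 58.4° + T_3 sin 304° = 0.
The known terms sum to (-385.8, 443.8) N, so 0.5240 T_2 + 0.5592 T_3 = 385.8 and 0.8517 T_2 − 0.8290 T_3 = -443.8.
Solving simultaneously: T_2 = 78.69 N, T_3 = 616.1 N.

T_2 ≈ 78.7 N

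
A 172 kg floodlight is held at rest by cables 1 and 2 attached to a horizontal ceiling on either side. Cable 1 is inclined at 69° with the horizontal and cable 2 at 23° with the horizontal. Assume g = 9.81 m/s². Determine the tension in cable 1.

Weight W = 172 × 9.81 = 1687 N acts straight down.
Horizontal: T_1 cos 69° = T_2 cos 23°  →  T_2 = 0.3893 T_1.
Vertical: T_1 sin 69° + T_2 sin 23° = 1687.
Substituting the horizontal relation into the vertical equation gives 1.086 T_1 = 1687, so T_1 = 1554 N.

T_1 ≈ 1550 N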